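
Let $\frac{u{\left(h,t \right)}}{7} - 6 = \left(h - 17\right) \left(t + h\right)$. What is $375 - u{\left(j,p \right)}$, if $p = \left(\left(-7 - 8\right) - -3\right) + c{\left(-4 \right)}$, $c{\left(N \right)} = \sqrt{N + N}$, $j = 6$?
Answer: $-129 + 154 i \sqrt{2} \approx -129.0 + 217.79 i$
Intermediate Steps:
$c{\left(N \right)} = \sqrt{2} \sqrt{N}$ ($c{\left(N \right)} = \sqrt{2 N} = \sqrt{2} \sqrt{N}$)
$p = -12 + 2 i \sqrt{2}$ ($p = \left(\left(-7 - 8\right) - -3\right) + \sqrt{2} \sqrt{-4} = \left(-15 + 3\right) + \sqrt{2} \cdot 2 i = -12 + 2 i \sqrt{2} \approx -12.0 + 2.8284 i$)
$u{\left(h,t \right)} = 42 + 7 \left(-17 + h\right) \left(h + t\right)$ ($u{\left(h,t \right)} = 42 + 7 \left(h - 17\right) \left(t + h\right) = 42 + 7 \left(-17 + h\right) \left(h + t\right)$)
$375 - u{\left(j,p \right)} = 375 - \left(42 - 714 - 119 \left(-12 + 2 i \sqrt{2}\right) + 7 \cdot 6^{2} + 7 \cdot 6 \left(-12 + 2 i \sqrt{2}\right)\right) = 375 - \left(42 - 714 + \left(1428 - 238 i \sqrt{2}\right) + 7 \cdot 36 - \left(504 - 84 i \sqrt{2}\right)\right) = 375 - \left(42 - 714 + \left(1428 - 238 i \sqrt{2}\right) + 252 - \left(504 - 84 i \sqrt{2}\right)\right) = 375 - \left(504 - 154 i \sqrt{2}\right) = -129 + 154 i \sqrt{2}$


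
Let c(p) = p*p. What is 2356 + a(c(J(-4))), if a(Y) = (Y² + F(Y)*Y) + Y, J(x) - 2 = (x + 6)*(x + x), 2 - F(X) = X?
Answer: 2944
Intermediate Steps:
F(X) = 2 - X
J(x) = 2 + 2*x*(6 + x) (J(x) = 2 + (x + 6)*(x + x) = 2 + (6 + x)*(2*x) = 2 + 2*x*(6 + x))
c(p) = p²
a(Y) = Y + Y² + Y*(2 - Y) (a(Y) = (Y² + (2 - Y)*Y) + Y = (Y² + Y*(2 - Y)) + Y = Y + Y² + Y*(2 - Y))
2356 + a(c(J(-4))) = 2356 + 3*(2 + 2*(-4)² + 12*(-4))² = 2356 + 3*(2 + 2*16 - 48)² = 2356 + 3*(2 + 32 - 48)² = 2356 + 3*(-14)² = 2356 + 3*196 = 2356 + 588 = 2944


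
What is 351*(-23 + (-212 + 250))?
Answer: 5265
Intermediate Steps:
351*(-23 + (-212 + 250)) = 351*(-23 + 38) = 351*15 = 5265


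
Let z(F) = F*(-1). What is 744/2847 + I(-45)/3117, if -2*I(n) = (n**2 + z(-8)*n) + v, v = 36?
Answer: -22739/1972022 ≈ -0.011531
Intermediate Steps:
z(F) = -F
I(n) = -18 - 4*n - n**2/2 (I(n) = -((n**2 + (-1*(-8))*n) + 36)/2 = -((n**2 + 8*n) + 36)/2 = -(36 + n**2 + 8*n)/2 = -18 - 4*n - n**2/2)
744/2847 + I(-45)/3117 = 744/2847 + (-18 - 4*(-45) - 1/2*(-45)**2)/3117 = 744*(1/2847) + (-18 + 180 - 1/2*2025)*(1/3117) = 248/949 + (-18 + 180 - 2025/2)*(1/3117) = 248/949 - 1701/2*1/3117 = 248/949 - 567/2078 = -22739/1972022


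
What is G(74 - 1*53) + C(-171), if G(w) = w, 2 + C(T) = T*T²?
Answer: -5000192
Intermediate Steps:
C(T) = -2 + T³ (C(T) = -2 + T*T² = -2 + T³)
G(74 - 1*53) + C(-171) = (74 - 1*53) + (-2 + (-171)³) = (74 - 53) + (-2 - 5000211) = 21 - 5000213 = -5000192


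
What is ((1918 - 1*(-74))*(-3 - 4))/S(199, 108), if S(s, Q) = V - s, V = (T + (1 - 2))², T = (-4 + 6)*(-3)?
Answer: 2324/25 ≈ 92.960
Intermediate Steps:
T = -6 (T = 2*(-3) = -6)
V = 49 (V = (-6 + (1 - 2))² = (-6 - 1)² = (-7)² = 49)
S(s, Q) = 49 - s
((1918 - 1*(-74))*(-3 - 4))/S(199, 108) = ((1918 - 1*(-74))*(-3 - 4))/(49 - 1*199) = ((1918 + 74)*(-7))/(49 - 199) = (1992*(-7))/(-150) = -13944*(-1/150) = 2324/25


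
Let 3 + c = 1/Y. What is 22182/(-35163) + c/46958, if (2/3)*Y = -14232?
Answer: -2470978452247/3916608813288 ≈ -0.63090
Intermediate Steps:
Y = -21348 (Y = (3/2)*(-14232) = -21348)
c = -64045/21348 (c = -3 + 1/(-21348) = -3 - 1/21348 = -64045/21348 ≈ -3.0000)
22182/(-35163) + c/46958 = 22182/(-35163) - 64045/21348/46958 = 22182*(-1/35163) - 64045/21348*1/46958 = -7394/11721 - 64045/1002459384 = -2470978452247/3916608813288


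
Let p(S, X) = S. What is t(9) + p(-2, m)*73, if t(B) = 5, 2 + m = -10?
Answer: -141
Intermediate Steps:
m = -12 (m = -2 - 10 = -12)
t(9) + p(-2, m)*73 = 5 - 2*73 = 5 - 146 = -141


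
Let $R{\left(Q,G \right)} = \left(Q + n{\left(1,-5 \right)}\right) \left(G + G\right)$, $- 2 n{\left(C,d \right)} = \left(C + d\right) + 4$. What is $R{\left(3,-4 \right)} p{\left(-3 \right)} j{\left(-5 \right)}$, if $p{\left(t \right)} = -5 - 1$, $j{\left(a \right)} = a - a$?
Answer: $0$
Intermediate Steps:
$n{\left(C,d \right)} = -2 - \frac{C}{2} - \frac{d}{2}$ ($n{\left(C,d \right)} = - \frac{\left(C + d\right) + 4}{2} = - \frac{4 + C + d}{2} = -2 - \frac{C}{2} - \frac{d}{2}$)
$R{\left(Q,G \right)} = 2 G Q$ ($R{\left(Q,G \right)} = \left(Q - 0\right) \left(G + G\right) = \left(Q - 0\right) 2 G = \left(Q + 0\right) 2 G = Q 2 G = 2 G Q$)
$j{\left(a \right)} = 0$
$p{\left(t \right)} = -6$
$R{\left(3,-4 \right)} p{\left(-3 \right)} j{\left(-5 \right)} = 2 \left(-4\right) 3 \left(-6\right) 0 = \left(-24\right) \left(-6\right) 0 = 144 \cdot 0 = 0$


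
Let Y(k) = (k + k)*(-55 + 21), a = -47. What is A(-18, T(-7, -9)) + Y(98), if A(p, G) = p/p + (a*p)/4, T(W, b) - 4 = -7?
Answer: -12903/2 ≈ -6451.5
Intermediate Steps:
T(W, b) = -3 (T(W, b) = 4 - 7 = -3)
A(p, G) = 1 - 47*p/4 (A(p, G) = p/p - 47*p/4 = 1 - 47*p*(1/4) = 1 - 47*p/4)
Y(k) = -68*k (Y(k) = (2*k)*(-34) = -68*k)
A(-18, T(-7, -9)) + Y(98) = (1 - 47/4*(-18)) - 68*98 = (1 + 423/2) - 6664 = 425/2 - 6664 = -12903/2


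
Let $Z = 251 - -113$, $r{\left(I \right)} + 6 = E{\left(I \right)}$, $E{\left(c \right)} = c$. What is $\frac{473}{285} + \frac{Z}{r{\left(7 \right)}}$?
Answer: $\frac{104213}{285} \approx 365.66$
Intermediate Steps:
$r{\left(I \right)} = -6 + I$
$Z = 364$ ($Z = 251 + 113 = 364$)
$\frac{473}{285} + \frac{Z}{r{\left(7 \right)}} = \frac{473}{285} + \frac{364}{-6 + 7} = 473 \cdot \frac{1}{285} + \frac{364}{1} = \frac{473}{285} + 364 \cdot 1 = \frac{473}{285} + 364 = \frac{104213}{285}$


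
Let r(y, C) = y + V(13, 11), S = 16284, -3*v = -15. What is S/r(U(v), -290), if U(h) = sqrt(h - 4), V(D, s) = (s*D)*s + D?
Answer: 236/23 ≈ 10.261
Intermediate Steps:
v = 5 (v = -1/3*(-15) = 5)
V(D, s) = D + D*s**2 (V(D, s) = (D*s)*s + D = D*s**2 + D = D + D*s**2)
U(h) = sqrt(-4 + h)
r(y, C) = 1586 + y (r(y, C) = y + 13*(1 + 11**2) = y + 13*(1 + 121) = y + 13*122 = y + 1586 = 1586 + y)
S/r(U(v), -290) = 16284/(1586 + sqrt(-4 + 5)) = 16284/(1586 + sqrt(1)) = 16284/(1586 + 1) = 16284/1587 = 16284*(1/1587) = 236/23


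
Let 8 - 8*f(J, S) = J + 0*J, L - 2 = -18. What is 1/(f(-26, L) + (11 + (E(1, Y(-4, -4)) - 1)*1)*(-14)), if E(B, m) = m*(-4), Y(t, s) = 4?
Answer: 4/353 ≈ 0.011331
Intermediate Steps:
L = -16 (L = 2 - 18 = -16)
E(B, m) = -4*m
f(J, S) = 1 - J/8 (f(J, S) = 1 - (J + 0*J)/8 = 1 - (J + 0)/8 = 1 - J/8)
1/(f(-26, L) + (11 + (E(1, Y(-4, -4)) - 1)*1)*(-14)) = 1/((1 - 1/8*(-26)) + (11 + (-4*4 - 1)*1)*(-14)) = 1/((1 + 13/4) + (11 + (-16 - 1)*1)*(-14)) = 1/(17/4 + (11 - 17*1)*(-14)) = 1/(17/4 + (11 - 17)*(-14)) = 1/(17/4 - 6*(-14)) = 1/(17/4 + 84) = 1/(353/4) = 4/353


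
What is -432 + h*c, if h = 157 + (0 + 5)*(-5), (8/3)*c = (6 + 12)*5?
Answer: 4023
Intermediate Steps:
c = 135/4 (c = 3*((6 + 12)*5)/8 = 3*(18*5)/8 = (3/8)*90 = 135/4 ≈ 33.750)
h = 132 (h = 157 + 5*(-5) = 157 - 25 = 132)
-432 + h*c = -432 + 132*(135/4) = -432 + 4455 = 4023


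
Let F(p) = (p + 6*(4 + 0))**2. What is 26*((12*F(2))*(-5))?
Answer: -1054560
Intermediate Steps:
F(p) = (24 + p)**2 (F(p) = (p + 6*4)**2 = (p + 24)**2 = (24 + p)**2)
26*((12*F(2))*(-5)) = 26*((12*(24 + 2)**2)*(-5)) = 26*((12*26**2)*(-5)) = 26*((12*676)*(-5)) = 26*(8112*(-5)) = 26*(-40560) = -1054560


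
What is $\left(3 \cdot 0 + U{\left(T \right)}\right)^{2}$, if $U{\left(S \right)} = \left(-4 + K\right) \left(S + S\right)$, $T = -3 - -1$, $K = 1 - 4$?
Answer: $784$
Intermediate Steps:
$K = -3$ ($K = 1 - 4 = -3$)
$T = -2$ ($T = -3 + 1 = -2$)
$U{\left(S \right)} = - 14 S$ ($U{\left(S \right)} = \left(-4 - 3\right) \left(S + S\right) = - 7 \cdot 2 S = - 14 S$)
$\left(3 \cdot 0 + U{\left(T \right)}\right)^{2} = \left(3 \cdot 0 - -28\right)^{2} = \left(0 + 28\right)^{2} = 28^{2} = 784$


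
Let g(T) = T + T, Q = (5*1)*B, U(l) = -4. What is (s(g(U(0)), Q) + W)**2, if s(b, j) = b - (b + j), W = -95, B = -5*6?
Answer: 3025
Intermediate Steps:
B = -30
Q = -150 (Q = (5*1)*(-30) = 5*(-30) = -150)
g(T) = 2*T
s(b, j) = -j (s(b, j) = b + (-b - j) = -j)
(s(g(U(0)), Q) + W)**2 = (-1*(-150) - 95)**2 = (150 - 95)**2 = 55**2 = 3025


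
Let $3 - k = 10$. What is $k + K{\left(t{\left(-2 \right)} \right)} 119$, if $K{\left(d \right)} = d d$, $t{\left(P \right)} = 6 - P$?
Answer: $7609$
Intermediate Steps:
$k = -7$ ($k = 3 - 10 = -7$)
$K{\left(d \right)} = d^{2}$
$k + K{\left(t{\left(-2 \right)} \right)} 119 = -7 + \left(6 - -2\right)^{2} \cdot 119 = -7 + \left(6 + 2\right)^{2} \cdot 119 = -7 + 8^{2} \cdot 119 = -7 + 64 \cdot 119 = -7 + 7616 = 7609$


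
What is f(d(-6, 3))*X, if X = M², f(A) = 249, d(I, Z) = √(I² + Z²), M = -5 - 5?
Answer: 24900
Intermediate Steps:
M = -10
X = 100 (X = (-10)² = 100)
f(d(-6, 3))*X = 249*100 = 24900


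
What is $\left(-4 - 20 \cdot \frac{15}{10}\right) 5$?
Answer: $-170$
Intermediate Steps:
$\left(-4 - 20 \cdot \frac{15}{10}\right) 5 = \left(-4 - 20 \cdot 15 \cdot \frac{1}{10}\right) 5 = \left(-4 - 30\right) 5 = \left(-34\right) 5 = -170$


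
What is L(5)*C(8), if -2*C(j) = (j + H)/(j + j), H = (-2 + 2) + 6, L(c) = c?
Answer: -35/16 ≈ -2.1875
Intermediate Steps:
H = 6 (H = 0 + 6 = 6)
C(j) = -(6 + j)/(4*j) (C(j) = -(j + 6)/(2*(j + j)) = -(6 + j)/(2*(2*j)) = -(6 + j)*1/(2*j)/2 = -(6 + j)/(4*j))
L(5)*C(8) = 5*((¼)*(-6 - 1*8)/8) = 5*((¼)*(⅛)*(-6 - 8)) = 5*((¼)*(⅛)*(-14)) = 5*(-7/16) = -35/16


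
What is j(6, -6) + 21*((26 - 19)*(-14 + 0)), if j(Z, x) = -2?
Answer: -2060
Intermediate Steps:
j(6, -6) + 21*((26 - 19)*(-14 + 0)) = -2 + 21*((26 - 19)*(-14 + 0)) = -2 + 21*(7*(-14)) = -2 + 21*(-98) = -2 - 2058 = -2060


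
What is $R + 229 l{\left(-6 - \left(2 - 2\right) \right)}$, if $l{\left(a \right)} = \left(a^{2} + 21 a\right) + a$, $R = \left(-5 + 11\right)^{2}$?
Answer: $-21948$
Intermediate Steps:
$R = 36$ ($R = 6^{2} = 36$)
$l{\left(a \right)} = a^{2} + 22 a$
$R + 229 l{\left(-6 - \left(2 - 2\right) \right)} = 36 + 229 \left(-6 - \left(2 - 2\right)\right) \left(22 - \left(8 - 2\right)\right) = 36 + 229 \left(-6 - \left(2 - 2\right)\right) \left(22 - 6\right) = 36 + 229 \left(-6 - 0\right) \left(22 - 6\right) = 36 + 229 \left(-6 + 0\right) \left(22 + \left(-6 + 0\right)\right) = 36 + 229 \left(- 6 \left(22 - 6\right)\right) = 36 + 229 \left(\left(-6\right) 16\right) = 36 + 229 \left(-96\right) = 36 - 21984 = -21948$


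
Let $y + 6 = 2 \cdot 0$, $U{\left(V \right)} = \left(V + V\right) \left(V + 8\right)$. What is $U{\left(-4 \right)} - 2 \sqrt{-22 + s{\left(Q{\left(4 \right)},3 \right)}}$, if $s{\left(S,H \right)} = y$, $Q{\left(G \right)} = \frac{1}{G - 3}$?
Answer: $-32 - 4 i \sqrt{7} \approx -32.0 - 10.583 i$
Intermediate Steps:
$U{\left(V \right)} = 2 V \left(8 + V\right)$
$Q{\left(G \right)} = \frac{1}{-3 + G}$
$y = -6$ ($y = -6 + 2 \cdot 0 = -6 + 0 = -6$)
$s{\left(S,H \right)} = -6$
$U{\left(-4 \right)} - 2 \sqrt{-22 + s{\left(Q{\left(4 \right)},3 \right)}} = 2 \left(-4\right) \left(8 - 4\right) - 2 \sqrt{-22 - 6} = 2 \left(-4\right) 4 - 2 \sqrt{-28} = -32 - 2 \cdot 2 i \sqrt{7} = -32 - 4 i \sqrt{7}$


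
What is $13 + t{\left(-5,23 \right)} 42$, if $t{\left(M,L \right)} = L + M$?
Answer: $769$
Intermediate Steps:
$13 + t{\left(-5,23 \right)} 42 = 13 + \left(23 - 5\right) 42 = 13 + 18 \cdot 42 = 13 + 756 = 769$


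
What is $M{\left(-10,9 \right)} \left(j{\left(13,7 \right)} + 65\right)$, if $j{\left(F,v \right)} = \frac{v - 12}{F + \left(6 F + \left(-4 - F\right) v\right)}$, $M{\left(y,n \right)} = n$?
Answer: $\frac{16425}{28} \approx 586.61$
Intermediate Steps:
$j{\left(F,v \right)} = \frac{-12 + v}{7 F + v \left(-4 - F\right)}$ ($j{\left(F,v \right)} = \frac{-12 + v}{F + \left(6 F + v \left(-4 - F\right)\right)} = \frac{-12 + v}{7 F + v \left(-4 - F\right)}$)
$M{\left(-10,9 \right)} \left(j{\left(13,7 \right)} + 65\right) = 9 \left(\frac{12 - 7}{\left(-7\right) 13 + 4 \cdot 7 + 13 \cdot 7} + 65\right) = 9 \left(\frac{12 - 7}{-91 + 28 + 91} + 65\right) = 9 \left(\frac{1}{28} \cdot 5 + 65\right) = 9 \left(\frac{5}{28} + 65\right) = 9 \cdot \frac{1825}{28} = \frac{16425}{28}$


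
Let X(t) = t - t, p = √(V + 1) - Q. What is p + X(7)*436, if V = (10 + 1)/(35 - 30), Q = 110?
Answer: -110 + 4*√5/5 ≈ -108.21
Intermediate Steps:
V = 11/5 ≈ 2.2000
p = -110 + 4*√5/5 (p = √(11/5 + 1) - 1*110 = √(16/5) - 110 = 4*√5/5 - 110 = -110 + 4*√5/5 ≈ -108.21)
X(t) = 0
p + X(7)*436 = (-110 + 4*√5/5) + 0*436 = (-110 + 4*√5/5) + 0 = -110 + 4*√5/5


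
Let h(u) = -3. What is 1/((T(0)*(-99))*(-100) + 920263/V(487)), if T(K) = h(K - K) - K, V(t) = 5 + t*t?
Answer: -237174/7043147537 ≈ -3.3674e-5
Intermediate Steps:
V(t) = 5 + t²
T(K) = -3 - K
1/((T(0)*(-99))*(-100) + 920263/V(487)) = 1/(((-3 - 1*0)*(-99))*(-100) + 920263/(5 + 487²)) = 1/(((-3 + 0)*(-99))*(-100) + 920263/(5 + 237169)) = 1/(-3*(-99)*(-100) + 920263/237174) = 1/(297*(-100) + 920263*(1/237174)) = 1/(-29700 + 920263/237174) = 1/(-7043147537/237174) = -237174/7043147537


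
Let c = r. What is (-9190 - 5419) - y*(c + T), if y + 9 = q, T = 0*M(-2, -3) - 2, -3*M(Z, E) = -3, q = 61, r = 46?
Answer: -16897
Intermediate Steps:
c = 46
M(Z, E) = 1 (M(Z, E) = -⅓*(-3) = 1)
T = -2 (T = 0*1 - 2 = 0 - 2 = -2)
y = 52 (y = -9 + 61 = 52)
(-9190 - 5419) - y*(c + T) = (-9190 - 5419) - 52*(46 - 2) = -14609 - 52*44 = -14609 - 1*2288 = -14609 - 2288 = -16897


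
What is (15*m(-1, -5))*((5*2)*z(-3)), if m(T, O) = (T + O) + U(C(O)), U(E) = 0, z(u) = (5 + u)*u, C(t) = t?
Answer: 5400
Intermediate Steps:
z(u) = u*(5 + u)
m(T, O) = O + T (m(T, O) = (T + O) + 0 = (O + T) + 0 = O + T)
(15*m(-1, -5))*((5*2)*z(-3)) = (15*(-5 - 1))*((5*2)*(-3*(5 - 3))) = (15*(-6))*(10*(-3*2)) = -900*(-6) = -90*(-60) = 5400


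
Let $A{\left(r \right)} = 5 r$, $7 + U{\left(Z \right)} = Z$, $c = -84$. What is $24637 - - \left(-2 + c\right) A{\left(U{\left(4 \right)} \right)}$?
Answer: $25927$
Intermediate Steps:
$U{\left(Z \right)} = -7 + Z$
$24637 - - \left(-2 + c\right) A{\left(U{\left(4 \right)} \right)} = 24637 - - \left(-2 - 84\right) 5 \left(-7 + 4\right) = 24637 - - \left(-86\right) 5 \left(-3\right) = 24637 - - \left(-86\right) \left(-15\right) = 24637 - \left(-1\right) 1290 = 24637 - -1290 = 24637 + 1290 = 25927$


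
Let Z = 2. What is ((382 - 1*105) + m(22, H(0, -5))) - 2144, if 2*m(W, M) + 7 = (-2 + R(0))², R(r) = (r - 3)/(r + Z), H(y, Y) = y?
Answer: -14915/8 ≈ -1864.4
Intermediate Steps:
R(r) = (-3 + r)/(2 + r) (R(r) = (r - 3)/(r + 2) = (-3 + r)/(2 + r))
m(W, M) = 21/8 (m(W, M) = -7/2 + (-2 + (-3 + 0)/(2 + 0))²/2 = -7/2 + (-2 - 3/2)²/2 = -7/2 + (-7/2)²/2 = -7/2 + (½)*(49/4) = -7/2 + 49/8 = 21/8)
((382 - 1*105) + m(22, H(0, -5))) - 2144 = ((382 - 1*105) + 21/8) - 2144 = ((382 - 105) + 21/8) - 2144 = (277 + 21/8) - 2144 = 2237/8 - 2144 = -14915/8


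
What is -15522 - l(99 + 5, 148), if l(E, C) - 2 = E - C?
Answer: -15480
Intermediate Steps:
l(E, C) = 2 + E - C (l(E, C) = 2 + (E - C) = 2 + E - C)
-15522 - l(99 + 5, 148) = -15522 - (2 + (99 + 5) - 1*148) = -15522 - (2 + 104 - 148) = -15522 - 1*(-42) = -15522 + 42 = -15480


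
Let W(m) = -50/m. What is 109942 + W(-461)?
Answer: 50683312/461 ≈ 1.0994e+5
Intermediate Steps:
109942 + W(-461) = 109942 - 50/(-461) = 109942 - 50*(-1/461) = 109942 + 50/461 = 50683312/461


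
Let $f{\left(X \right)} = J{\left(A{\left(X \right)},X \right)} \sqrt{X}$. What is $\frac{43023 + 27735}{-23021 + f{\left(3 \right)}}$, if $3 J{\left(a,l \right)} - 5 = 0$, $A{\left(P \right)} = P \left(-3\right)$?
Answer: $- \frac{2443379877}{794949649} - \frac{176895 \sqrt{3}}{794949649} \approx -3.074$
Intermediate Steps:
$A{\left(P \right)} = - 3 P$
$J{\left(a,l \right)} = \frac{5}{3}$ ($J{\left(a,l \right)} = \frac{5}{3} + \frac{1}{3} \cdot 0 = \frac{5}{3} + 0 = \frac{5}{3}$)
$f{\left(X \right)} = \frac{5 \sqrt{X}}{3}$
$\frac{43023 + 27735}{-23021 + f{\left(3 \right)}} = \frac{43023 + 27735}{-23021 + \frac{5 \sqrt{3}}{3}} = \frac{70758}{-23021 + \frac{5 \sqrt{3}}{3}}$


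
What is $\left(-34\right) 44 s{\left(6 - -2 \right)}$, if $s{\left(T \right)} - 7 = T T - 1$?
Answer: $-104720$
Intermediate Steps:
$s{\left(T \right)} = 6 + T^{2}$ ($s{\left(T \right)} = 7 + \left(T T - 1\right) = 7 + \left(T^{2} - 1\right) = 7 + \left(-1 + T^{2}\right) = 6 + T^{2}$)
$\left(-34\right) 44 s{\left(6 - -2 \right)} = \left(-34\right) 44 \left(6 + \left(6 - -2\right)^{2}\right) = - 1496 \left(6 + \left(6 + 2\right)^{2}\right) = - 1496 \left(6 + 8^{2}\right) = - 1496 \left(6 + 64\right) = \left(-1496\right) 70 = -104720$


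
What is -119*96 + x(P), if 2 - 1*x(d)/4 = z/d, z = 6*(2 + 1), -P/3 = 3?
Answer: -11408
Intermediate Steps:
P = -9 (P = -3*3 = -9)
z = 18 (z = 6*3 = 18)
x(d) = 8 - 72/d
-119*96 + x(P) = -119*96 + (8 - 72/(-9)) = -11424 + (8 - 72*(-⅑)) = -11424 + (8 + 8) = -11424 + 16 = -11408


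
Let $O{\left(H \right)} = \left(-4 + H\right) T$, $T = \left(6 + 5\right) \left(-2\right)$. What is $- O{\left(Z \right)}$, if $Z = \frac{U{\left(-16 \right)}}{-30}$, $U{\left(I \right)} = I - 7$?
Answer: $- \frac{1067}{15} \approx -71.133$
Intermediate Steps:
$T = -22$ ($T = 11 \left(-2\right) = -22$)
$U{\left(I \right)} = -7 + I$
$Z = \frac{23}{30}$ ($Z = \frac{-7 - 16}{-30} = \left(-23\right) \left(- \frac{1}{30}\right) = \frac{23}{30} \approx 0.76667$)
$O{\left(H \right)} = 88 - 22 H$ ($O{\left(H \right)} = \left(-4 + H\right) \left(-22\right) = 88 - 22 H$)
$- O{\left(Z \right)} = - (88 - \frac{253}{15}) = \left(-1\right) \frac{1067}{15} = - \frac{1067}{15}$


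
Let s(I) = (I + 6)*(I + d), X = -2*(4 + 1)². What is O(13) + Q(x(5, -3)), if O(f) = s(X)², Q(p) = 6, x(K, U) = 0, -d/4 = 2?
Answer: 6512710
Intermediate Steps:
d = -8 (d = -4*2 = -8)
X = -50 (X = -2*5² = -2*25 = -50)
s(I) = (-8 + I)*(6 + I) (s(I) = (I + 6)*(I - 8) = (6 + I)*(-8 + I) = (-8 + I)*(6 + I))
O(f) = 6512704 (O(f) = (-48 + (-50)² - 2*(-50))² = (-48 + 2500 + 100)² = 2552² = 6512704)
O(13) + Q(x(5, -3)) = 6512704 + 6 = 6512710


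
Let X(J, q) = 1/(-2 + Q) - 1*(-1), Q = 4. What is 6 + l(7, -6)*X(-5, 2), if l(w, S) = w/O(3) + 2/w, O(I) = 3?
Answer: 139/14 ≈ 9.9286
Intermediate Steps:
X(J, q) = 3/2 (X(J, q) = 1/(-2 + 4) - 1*(-1) = 1/2 + 1 = 3/2)
l(w, S) = 2/w + w/3 (l(w, S) = w/3 + 2/w = 2/w + w/3)
6 + l(7, -6)*X(-5, 2) = 6 + (2/7 + (1/3)*7)*(3/2) = 6 + (2*(1/7) + 7/3)*(3/2) = 6 + (2/7 + 7/3)*(3/2) = 6 + (55/21)*(3/2) = 6 + 55/14 = 139/14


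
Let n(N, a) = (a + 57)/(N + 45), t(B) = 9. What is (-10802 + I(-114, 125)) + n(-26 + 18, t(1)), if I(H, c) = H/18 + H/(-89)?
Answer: -106745249/9879 ≈ -10805.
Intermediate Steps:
I(H, c) = 71*H/1602 (I(H, c) = H*(1/18) + H*(-1/89) = H/18 - H/89 = 71*H/1602)
n(N, a) = (57 + a)/(45 + N)
(-10802 + I(-114, 125)) + n(-26 + 18, t(1)) = (-10802 + (71/1602)*(-114)) + (57 + 9)/(45 + (-26 + 18)) = (-10802 - 1349/267) + 66/(45 - 8) = -2885483/267 + 66/37 = -106745249/9879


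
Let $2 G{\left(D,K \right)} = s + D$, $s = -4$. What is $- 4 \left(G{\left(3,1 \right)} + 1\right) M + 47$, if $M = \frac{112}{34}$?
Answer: $\frac{687}{17} \approx 40.412$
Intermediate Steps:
$G{\left(D,K \right)} = -2 + \frac{D}{2}$ ($G{\left(D,K \right)} = \frac{-4 + D}{2} = -2 + \frac{D}{2}$)
$M = \frac{56}{17}$ ($M = 112 \cdot \frac{1}{34} = \frac{56}{17} \approx 3.2941$)
$- 4 \left(G{\left(3,1 \right)} + 1\right) M + 47 = - 4 \left(\left(-2 + \frac{1}{2} \cdot 3\right) + 1\right) \frac{56}{17} + 47 = - 4 \left(\left(-2 + \frac{3}{2}\right) + 1\right) \frac{56}{17} + 47 = - 4 \left(- \frac{1}{2} + 1\right) \frac{56}{17} + 47 = \left(-4\right) \frac{1}{2} \cdot \frac{56}{17} + 47 = \left(-2\right) \frac{56}{17} + 47 = - \frac{112}{17} + 47 = \frac{687}{17}$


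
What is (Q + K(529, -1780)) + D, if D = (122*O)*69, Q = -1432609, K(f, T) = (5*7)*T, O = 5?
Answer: -1452819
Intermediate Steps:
K(f, T) = 35*T
D = 42090 (D = (122*5)*69 = 610*69 = 42090)
(Q + K(529, -1780)) + D = (-1432609 + 35*(-1780)) + 42090 = (-1432609 - 62300) + 42090 = -1494909 + 42090 = -1452819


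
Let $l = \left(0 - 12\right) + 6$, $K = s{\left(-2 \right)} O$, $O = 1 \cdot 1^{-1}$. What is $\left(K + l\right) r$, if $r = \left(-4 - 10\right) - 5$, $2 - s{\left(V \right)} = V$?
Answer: $38$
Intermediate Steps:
$s{\left(V \right)} = 2 - V$
$O = 1$ ($O = 1 \cdot 1 = 1$)
$K = 4$ ($K = \left(2 - -2\right) 1 = \left(2 + 2\right) 1 = 4 \cdot 1 = 4$)
$l = -6$ ($l = -12 + 6 = -6$)
$r = -19$ ($r = -14 - 5 = -19$)
$\left(K + l\right) r = \left(4 - 6\right) \left(-19\right) = \left(-2\right) \left(-19\right) = 38$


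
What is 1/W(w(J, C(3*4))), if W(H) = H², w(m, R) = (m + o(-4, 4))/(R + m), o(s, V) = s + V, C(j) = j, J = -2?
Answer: 25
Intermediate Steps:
o(s, V) = V + s
w(m, R) = m/(R + m) (w(m, R) = (m + (4 - 4))/(R + m) = (m + 0)/(R + m) = m/(R + m))
1/W(w(J, C(3*4))) = 1/((-2/(3*4 - 2))²) = 1/((-2/(12 - 2))²) = 1/((-2/10)²) = 1/((-2*⅒)²) = 1/((-⅕)²) = 1/(1/25) = 25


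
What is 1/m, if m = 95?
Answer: 1/95 ≈ 0.010526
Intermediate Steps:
1/m = 1/95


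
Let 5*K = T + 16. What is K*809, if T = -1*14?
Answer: 1618/5 ≈ 323.60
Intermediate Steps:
T = -14
K = 2/5 (K = (-14 + 16)/5 = (1/5)*2 = 2/5 ≈ 0.40000)
K*809 = (2/5)*809 = 1618/5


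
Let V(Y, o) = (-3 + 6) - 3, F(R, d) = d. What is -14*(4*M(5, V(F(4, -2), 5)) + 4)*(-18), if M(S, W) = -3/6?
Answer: 504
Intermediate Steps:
V(Y, o) = 0 (V(Y, o) = 3 - 3 = 0)
M(S, W) = -½ (M(S, W) = -3*⅙ = -½)
-14*(4*M(5, V(F(4, -2), 5)) + 4)*(-18) = -14*(4*(-½) + 4)*(-18) = -14*(-2 + 4)*(-18) = -14*2*(-18) = -28*(-18) = 504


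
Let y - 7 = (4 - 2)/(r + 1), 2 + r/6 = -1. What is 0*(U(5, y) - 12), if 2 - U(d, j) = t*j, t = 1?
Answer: 0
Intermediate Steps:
r = -18 (r = -12 + 6*(-1) = -12 - 6 = -18)
y = 117/17 (y = 7 + (4 - 2)/(-18 + 1) = 7 + 2/(-17) = 7 + 2*(-1/17) = 7 - 2/17 = 117/17 ≈ 6.8824)
U(d, j) = 2 - j
0*(U(5, y) - 12) = 0*((2 - 1*117/17) - 12) = 0*((2 - 117/17) - 12) = 0*(-83/17 - 12) = 0*(-287/17) = 0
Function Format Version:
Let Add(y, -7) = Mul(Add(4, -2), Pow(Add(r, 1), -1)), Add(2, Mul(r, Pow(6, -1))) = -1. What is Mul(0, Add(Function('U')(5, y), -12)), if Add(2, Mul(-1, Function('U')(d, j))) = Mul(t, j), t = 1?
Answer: 0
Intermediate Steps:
r = -18 (r = Add(-12, Mul(6, -1)) = Add(-12, -6) = -18)
y = Rational(117, 17) (y = Add(7, Mul(Add(4, -2), Pow(Add(-18, 1), -1))) = Add(7, Mul(2, Pow(-17, -1))) = Add(7, Mul(2, Rational(-1, 17))) = Add(7, Rational(-2, 17)) = Rational(117, 17) ≈ 6.8824)
Function('U')(d, j) = Add(2, Mul(-1, j)) (Function('U')(d, j) = Add(2, Mul(-1, Mul(1, j))) = Add(2, Mul(-1, j)))
Mul(0, Add(Function('U')(5, y), -12)) = Mul(0, Add(Add(2, Mul(-1, Rational(117, 17))), -12)) = Mul(0, Add(Add(2, Rational(-117, 17)), -12)) = Mul(0, Add(Rational(-83, 17), -12)) = Mul(0, Rational(-287, 17)) = 0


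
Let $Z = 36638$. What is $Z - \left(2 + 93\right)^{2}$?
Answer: $27613$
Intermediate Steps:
$Z - \left(2 + 93\right)^{2} = 36638 - \left(2 + 93\right)^{2} = 36638 - 95^{2} = 36638 - 9025 = 27613$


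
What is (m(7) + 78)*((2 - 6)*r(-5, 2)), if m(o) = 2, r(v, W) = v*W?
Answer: 3200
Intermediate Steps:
r(v, W) = W*v
(m(7) + 78)*((2 - 6)*r(-5, 2)) = (2 + 78)*((2 - 6)*(2*(-5))) = 80*(-4*(-10)) = 80*40 = 3200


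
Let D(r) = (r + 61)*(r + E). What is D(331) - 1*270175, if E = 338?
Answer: -7927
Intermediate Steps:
D(r) = (61 + r)*(338 + r) (D(r) = (r + 61)*(r + 338) = (61 + r)*(338 + r))
D(331) - 1*270175 = (20618 + 331**2 + 399*331) - 1*270175 = (20618 + 109561 + 132069) - 270175 = 262248 - 270175 = -7927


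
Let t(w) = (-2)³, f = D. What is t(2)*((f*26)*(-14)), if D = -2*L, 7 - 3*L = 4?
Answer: -5824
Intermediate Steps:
L = 1 (L = 7/3 - ⅓*4 = 7/3 - 4/3 = 1)
D = -2 (D = -2*1 = -2)
f = -2
t(w) = -8
t(2)*((f*26)*(-14)) = -8*(-2*26)*(-14) = -(-416)*(-14) = -8*728 = -5824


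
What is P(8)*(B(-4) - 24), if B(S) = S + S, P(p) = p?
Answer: -256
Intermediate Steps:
B(S) = 2*S
P(8)*(B(-4) - 24) = 8*(2*(-4) - 24) = 8*(-8 - 24) = 8*(-32) = -256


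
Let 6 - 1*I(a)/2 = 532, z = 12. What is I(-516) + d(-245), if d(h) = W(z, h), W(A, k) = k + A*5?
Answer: -1237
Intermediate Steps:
I(a) = -1052 (I(a) = 12 - 2*532 = 12 - 1064 = -1052)
W(A, k) = k + 5*A
d(h) = 60 + h (d(h) = h + 5*12 = h + 60 = 60 + h)
I(-516) + d(-245) = -1052 + (60 - 245) = -1052 - 185 = -1237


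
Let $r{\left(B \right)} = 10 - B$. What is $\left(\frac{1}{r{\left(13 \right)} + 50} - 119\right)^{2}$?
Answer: $\frac{31270464}{2209} \approx 14156.0$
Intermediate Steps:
$\left(\frac{1}{r{\left(13 \right)} + 50} - 119\right)^{2} = \left(\frac{1}{\left(10 - 13\right) + 50} - 119\right)^{2} = \left(\frac{1}{-3 + 50} - 119\right)^{2} = \left(\frac{1}{47} - 119\right)^{2} = \left(- \frac{5592}{47}\right)^{2} = \frac{31270464}{2209}$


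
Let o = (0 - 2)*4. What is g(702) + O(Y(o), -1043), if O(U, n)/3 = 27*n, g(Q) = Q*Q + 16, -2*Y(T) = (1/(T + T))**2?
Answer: 408337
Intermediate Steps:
o = -8 (o = -2*4 = -8)
Y(T) = -1/(8*T**2) (Y(T) = -1/(2*(T + T)**2) = -1/(4*T**2)/2 = -1/(8*T**2))
g(Q) = 16 + Q**2 (g(Q) = Q**2 + 16 = 16 + Q**2)
O(U, n) = 81*n (O(U, n) = 3*(27*n) = 81*n)
g(702) + O(Y(o), -1043) = (16 + 702**2) + 81*(-1043) = (16 + 492804) - 84483 = 492820 - 84483 = 408337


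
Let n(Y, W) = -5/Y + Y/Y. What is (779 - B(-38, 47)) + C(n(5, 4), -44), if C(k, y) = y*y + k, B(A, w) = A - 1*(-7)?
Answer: 2746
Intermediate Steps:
n(Y, W) = 1 - 5/Y (n(Y, W) = -5/Y + 1 = 1 - 5/Y)
B(A, w) = 7 + A (B(A, w) = A + 7 = 7 + A)
C(k, y) = k + y² (C(k, y) = y² + k = k + y²)
(779 - B(-38, 47)) + C(n(5, 4), -44) = (779 - (7 - 38)) + ((-5 + 5)/5 + (-44)²) = (779 - 1*(-31)) + ((⅕)*0 + 1936) = (779 + 31) + (0 + 1936) = 810 + 1936 = 2746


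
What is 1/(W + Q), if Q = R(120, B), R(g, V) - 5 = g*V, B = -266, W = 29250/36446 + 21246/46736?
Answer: -425835064/13589990727631 ≈ -3.1334e-5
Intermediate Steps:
W = 535339929/425835064 (W = 29250*(1/36446) + 21246*(1/46736) = 14625/18223 + 10623/23368 = 535339929/425835064 ≈ 1.2572)
R(g, V) = 5 + V*g (R(g, V) = 5 + g*V = 5 + V*g)
Q = -31915 (Q = 5 - 266*120 = 5 - 31920 = -31915)
1/(W + Q) = 1/(535339929/425835064 - 31915) = 1/(-13589990727631/425835064) = -425835064/13589990727631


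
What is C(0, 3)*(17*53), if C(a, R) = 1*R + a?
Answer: 2703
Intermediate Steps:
C(a, R) = R + a
C(0, 3)*(17*53) = (3 + 0)*(17*53) = 3*901 = 2703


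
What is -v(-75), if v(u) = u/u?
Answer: -1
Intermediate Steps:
v(u) = 1
-v(-75) = -1*1 = -1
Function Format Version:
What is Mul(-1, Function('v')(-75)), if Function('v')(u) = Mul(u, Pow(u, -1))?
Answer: -1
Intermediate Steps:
Function('v')(u) = 1
Mul(-1, Function('v')(-75)) = Mul(-1, 1) = -1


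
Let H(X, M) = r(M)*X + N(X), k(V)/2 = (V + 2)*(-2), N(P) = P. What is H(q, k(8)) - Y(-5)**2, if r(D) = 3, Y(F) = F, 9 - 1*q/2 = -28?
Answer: 271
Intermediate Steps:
q = 74 (q = 18 - 2*(-28) = 18 + 56 = 74)
k(V) = -8 - 4*V (k(V) = 2*((V + 2)*(-2)) = 2*((2 + V)*(-2)) = 2*(-4 - 2*V) = -8 - 4*V)
H(X, M) = 4*X (H(X, M) = 3*X + X = 4*X)
H(q, k(8)) - Y(-5)**2 = 4*74 - 1*(-5)**2 = 296 - 1*25 = 296 - 25 = 271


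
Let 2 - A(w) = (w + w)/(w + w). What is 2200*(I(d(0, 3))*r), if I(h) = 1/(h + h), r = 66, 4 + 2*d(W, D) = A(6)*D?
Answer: -145200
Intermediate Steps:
A(w) = 1 (A(w) = 2 - (w + w)/(w + w) = 2 - 2*w/(2*w) = 2 - 2*w*1/(2*w) = 2 - 1*1 = 2 - 1 = 1)
d(W, D) = -2 + D/2 (d(W, D) = -2 + (1*D)/2 = -2 + D/2)
I(h) = 1/(2*h)
2200*(I(d(0, 3))*r) = 2200*((1/(2*(-2 + (1/2)*3)))*66) = 2200*((1/(2*(-2 + 3/2)))*66) = 2200*((1/(2*(-1/2)))*66) = 2200*(((1/2)*(-2))*66) = 2200*(-1*66) = 2200*(-66) = -145200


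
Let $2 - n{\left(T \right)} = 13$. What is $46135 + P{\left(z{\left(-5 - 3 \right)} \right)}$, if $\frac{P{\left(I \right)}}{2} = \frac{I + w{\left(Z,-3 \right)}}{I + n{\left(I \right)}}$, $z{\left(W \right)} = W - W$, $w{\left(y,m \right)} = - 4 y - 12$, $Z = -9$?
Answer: $\frac{507437}{11} \approx 46131.0$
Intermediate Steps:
$n{\left(T \right)} = -11$ ($n{\left(T \right)} = 2 - 13 = -11$)
$w{\left(y,m \right)} = -12 - 4 y$
$z{\left(W \right)} = 0$
$P{\left(I \right)} = \frac{2 \left(24 + I\right)}{-11 + I}$ ($P{\left(I \right)} = 2 \frac{I - -24}{I - 11} = 2 \frac{I + \left(-12 + 36\right)}{-11 + I} = 2 \frac{I + 24}{-11 + I} = 2 \frac{24 + I}{-11 + I} = \frac{2 \left(24 + I\right)}{-11 + I}$)
$46135 + P{\left(z{\left(-5 - 3 \right)} \right)} = 46135 + \frac{2 \left(24 + 0\right)}{-11 + 0} = 46135 + 2 \frac{1}{-11} \cdot 24 = 46135 + 2 \left(- \frac{1}{11}\right) 24 = 46135 - \frac{48}{11} = \frac{507437}{11}$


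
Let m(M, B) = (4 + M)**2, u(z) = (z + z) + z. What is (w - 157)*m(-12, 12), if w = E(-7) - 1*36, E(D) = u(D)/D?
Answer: -12160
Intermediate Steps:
u(z) = 3*z (u(z) = 2*z + z = 3*z)
E(D) = 3 (E(D) = (3*D)/D = 3)
w = -33 (w = 3 - 1*36 = 3 - 36 = -33)
(w - 157)*m(-12, 12) = (-33 - 157)*(4 - 12)**2 = -190*(-8)**2 = -190*64 = -12160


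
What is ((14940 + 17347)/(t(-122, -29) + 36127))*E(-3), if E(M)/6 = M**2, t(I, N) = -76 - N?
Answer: 871749/18040 ≈ 48.323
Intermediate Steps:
E(M) = 6*M**2
((14940 + 17347)/(t(-122, -29) + 36127))*E(-3) = ((14940 + 17347)/((-76 - 1*(-29)) + 36127))*(6*(-3)**2) = (32287/((-76 + 29) + 36127))*(6*9) = (32287/(-47 + 36127))*54 = (32287/36080)*54 = 871749/18040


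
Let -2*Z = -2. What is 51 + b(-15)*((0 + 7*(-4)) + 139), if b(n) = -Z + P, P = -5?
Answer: -615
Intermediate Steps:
Z = 1 (Z = -½*(-2) = 1)
b(n) = -6 (b(n) = -1*1 - 5 = -1 - 5 = -6)
51 + b(-15)*((0 + 7*(-4)) + 139) = 51 - 6*((0 + 7*(-4)) + 139) = 51 - 6*((0 - 28) + 139) = 51 - 6*(-28 + 139) = 51 - 6*111 = 51 - 666 = -615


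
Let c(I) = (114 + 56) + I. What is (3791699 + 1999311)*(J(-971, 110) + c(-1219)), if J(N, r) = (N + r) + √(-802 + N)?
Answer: -11060829100 + 17373030*I*√197 ≈ -1.1061e+10 + 2.4384e+8*I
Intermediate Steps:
J(N, r) = N + r + √(-802 + N)
c(I) = 170 + I
(3791699 + 1999311)*(J(-971, 110) + c(-1219)) = (3791699 + 1999311)*((-971 + 110 + √(-802 - 971)) + (170 - 1219)) = 5791010*((-971 + 110 + √(-1773)) - 1049) = 5791010*((-971 + 110 + 3*I*√197) - 1049) = 5791010*((-861 + 3*I*√197) - 1049) = 5791010*(-1910 + 3*I*√197) = -11060829100 + 17373030*I*√197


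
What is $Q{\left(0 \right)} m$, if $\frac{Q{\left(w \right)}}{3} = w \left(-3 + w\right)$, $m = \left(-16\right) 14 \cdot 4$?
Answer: $0$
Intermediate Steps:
$m = -896$ ($m = \left(-224\right) 4 = -896$)
$Q{\left(w \right)} = 3 w \left(-3 + w\right)$
$Q{\left(0 \right)} m = 3 \cdot 0 \left(-3 + 0\right) \left(-896\right) = 3 \cdot 0 \left(-3\right) \left(-896\right) = 0 \left(-896\right) = 0$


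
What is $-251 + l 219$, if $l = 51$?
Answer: $10918$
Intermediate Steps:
$-251 + l 219 = -251 + 51 \cdot 219 = -251 + 11169 = 10918$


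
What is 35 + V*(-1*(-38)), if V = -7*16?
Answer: -4221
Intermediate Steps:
V = -112
35 + V*(-1*(-38)) = 35 - (-112)*(-38) = 35 - 112*38 = 35 - 4256 = -4221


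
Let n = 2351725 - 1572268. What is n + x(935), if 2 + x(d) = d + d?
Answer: 781325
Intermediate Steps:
x(d) = -2 + 2*d (x(d) = -2 + (d + d) = -2 + 2*d)
n = 779457
n + x(935) = 779457 + (-2 + 2*935) = 779457 + (-2 + 1870) = 779457 + 1868 = 781325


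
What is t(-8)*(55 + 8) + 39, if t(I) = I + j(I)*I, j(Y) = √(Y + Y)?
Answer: -465 - 2016*I ≈ -465.0 - 2016.0*I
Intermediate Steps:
j(Y) = √2*√Y (j(Y) = √(2*Y) = √2*√Y)
t(I) = I + √2*I^(3/2) (t(I) = I + (√2*√I)*I = I + √2*I^(3/2))
t(-8)*(55 + 8) + 39 = (-8 + √2*(-8)^(3/2))*(55 + 8) + 39 = (-8 + √2*(-16*I*√2))*63 + 39 = (-8 - 32*I)*63 + 39 = (-504 - 2016*I) + 39 = -465 - 2016*I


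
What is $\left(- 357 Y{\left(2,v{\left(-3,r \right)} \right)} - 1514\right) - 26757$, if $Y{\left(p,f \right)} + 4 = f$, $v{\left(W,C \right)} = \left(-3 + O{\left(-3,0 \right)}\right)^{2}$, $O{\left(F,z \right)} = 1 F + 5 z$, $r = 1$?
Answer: $-39695$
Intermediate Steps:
$O{\left(F,z \right)} = F + 5 z$
$v{\left(W,C \right)} = 36$ ($v{\left(W,C \right)} = \left(-3 + \left(-3 + 5 \cdot 0\right)\right)^{2} = \left(-3 + \left(-3 + 0\right)\right)^{2} = \left(-3 - 3\right)^{2} = \left(-6\right)^{2} = 36$)
$Y{\left(p,f \right)} = -4 + f$
$\left(- 357 Y{\left(2,v{\left(-3,r \right)} \right)} - 1514\right) - 26757 = \left(- 357 \left(-4 + 36\right) - 1514\right) - 26757 = \left(\left(-357\right) 32 - 1514\right) - 26757 = \left(-11424 - 1514\right) - 26757 = -12938 - 26757 = -39695$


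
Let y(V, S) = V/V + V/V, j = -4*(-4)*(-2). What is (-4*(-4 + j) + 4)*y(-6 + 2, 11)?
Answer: 296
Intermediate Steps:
j = -32 (j = 16*(-2) = -32)
y(V, S) = 2 (y(V, S) = 1 + 1 = 2)
(-4*(-4 + j) + 4)*y(-6 + 2, 11) = (-4*(-4 - 32) + 4)*2 = (-4*(-36) + 4)*2 = (144 + 4)*2 = 148*2 = 296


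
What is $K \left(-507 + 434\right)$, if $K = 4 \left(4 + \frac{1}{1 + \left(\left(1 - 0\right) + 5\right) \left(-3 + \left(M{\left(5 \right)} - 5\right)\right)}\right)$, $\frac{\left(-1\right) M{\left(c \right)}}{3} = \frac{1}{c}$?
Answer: $- \frac{294044}{253} \approx -1162.2$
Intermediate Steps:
$M{\left(c \right)} = - \frac{3}{c}$
$K = \frac{4028}{253}$ ($K = 4 \left(4 + \frac{1}{1 + \left(\left(1 - 0\right) + 5\right) \left(-3 - \left(5 + \frac{3}{5}\right)\right)}\right) = 4 \left(4 + \frac{1}{1 + \left(\left(1 + 0\right) + 5\right) \left(-3 - \frac{28}{5}\right)}\right) = 4 \left(4 + \frac{1}{1 + \left(1 + 5\right) \left(-3 - \frac{28}{5}\right)}\right) = 4 \left(4 + \frac{1}{1 + 6 \left(-3 - \frac{28}{5}\right)}\right) = 4 \left(4 + \frac{1}{1 + 6 \left(- \frac{43}{5}\right)}\right) = 4 \left(4 + \frac{1}{1 - \frac{258}{5}}\right) = 4 \left(4 + \frac{1}{- \frac{253}{5}}\right) = 4 \left(4 - \frac{5}{253}\right) = 4 \cdot \frac{1007}{253} = \frac{4028}{253} \approx 15.921$)
$K \left(-507 + 434\right) = \frac{4028 \left(-507 + 434\right)}{253} = \frac{4028}{253} \left(-73\right) = - \frac{294044}{253}$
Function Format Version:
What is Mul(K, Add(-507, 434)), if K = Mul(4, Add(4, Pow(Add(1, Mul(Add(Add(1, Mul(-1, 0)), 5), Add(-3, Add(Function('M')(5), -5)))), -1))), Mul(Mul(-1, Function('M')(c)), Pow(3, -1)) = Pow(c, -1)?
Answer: Rational(-294044, 253) ≈ -1162.2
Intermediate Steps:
Function('M')(c) = Mul(-3, Pow(c, -1))
K = Rational(4028, 253) (K = Mul(4, Add(4, Pow(Add(1, Mul(Add(Add(1, Mul(-1, 0)), 5), Add(-3, Add(Mul(-3, Pow(5, -1)), -5)))), -1))) = Mul(4, Add(4, Pow(Add(1, Mul(Add(Add(1, 0), 5), Add(-3, Add(Mul(-3, Rational(1, 5)), -5)))), -1))) = Mul(4, Add(4, Pow(Add(1, Mul(Add(1, 5), Add(-3, Add(Rational(-3, 5), -5)))), -1))) = Mul(4, Add(4, Pow(Add(1, Mul(6, Add(-3, Rational(-28, 5)))), -1))) = Mul(4, Add(4, Pow(Add(1, Mul(6, Rational(-43, 5))), -1))) = Mul(4, Add(4, Pow(Add(1, Rational(-258, 5)), -1))) = Mul(4, Add(4, Pow(Rational(-253, 5), -1))) = Mul(4, Add(4, Rational(-5, 253))) = Mul(4, Rational(1007, 253)) = Rational(4028, 253) ≈ 15.921)
Mul(K, Add(-507, 434)) = Mul(Rational(4028, 253), Add(-507, 434)) = Mul(Rational(4028, 253), -73) = Rational(-294044, 253)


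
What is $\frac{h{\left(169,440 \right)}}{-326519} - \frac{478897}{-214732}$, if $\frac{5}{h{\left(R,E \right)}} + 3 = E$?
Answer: $\frac{68333238616631}{30639852045796} \approx 2.2302$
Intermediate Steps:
$h{\left(R,E \right)} = \frac{5}{-3 + E}$
$\frac{h{\left(169,440 \right)}}{-326519} - \frac{478897}{-214732} = \frac{5 \frac{1}{-3 + 440}}{-326519} - \frac{478897}{-214732} = \frac{5}{437} \left(- \frac{1}{326519}\right) - - \frac{478897}{214732} = 5 \cdot \frac{1}{437} \left(- \frac{1}{326519}\right) + \frac{478897}{214732} = \frac{5}{437} \left(- \frac{1}{326519}\right) + \frac{478897}{214732} = - \frac{5}{142688803} + \frac{478897}{214732} = \frac{68333238616631}{30639852045796}$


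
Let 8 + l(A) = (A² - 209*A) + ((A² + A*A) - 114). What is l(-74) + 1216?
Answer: 32988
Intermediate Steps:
l(A) = -122 - 209*A + 3*A² (l(A) = -8 + ((A² - 209*A) + ((A² + A*A) - 114)) = -8 + ((A² - 209*A) + ((A² + A²) - 114)) = -8 + ((A² - 209*A) + (2*A² - 114)) = -8 + ((A² - 209*A) + (-114 + 2*A²)) = -8 + (-114 - 209*A + 3*A²) = -122 - 209*A + 3*A²)
l(-74) + 1216 = (-122 - 209*(-74) + 3*(-74)²) + 1216 = (-122 + 15466 + 3*5476) + 1216 = (-122 + 15466 + 16428) + 1216 = 31772 + 1216 = 32988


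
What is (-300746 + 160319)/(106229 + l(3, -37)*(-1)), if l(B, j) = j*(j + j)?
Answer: -5201/3833 ≈ -1.3569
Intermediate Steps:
l(B, j) = 2*j**2 (l(B, j) = j*(2*j) = 2*j**2)
(-300746 + 160319)/(106229 + l(3, -37)*(-1)) = (-300746 + 160319)/(106229 + (2*(-37)**2)*(-1)) = -140427/(106229 + (2*1369)*(-1)) = -140427/(106229 + 2738*(-1)) = -140427/(106229 - 2738) = -140427/103491 = -140427*1/103491 = -5201/3833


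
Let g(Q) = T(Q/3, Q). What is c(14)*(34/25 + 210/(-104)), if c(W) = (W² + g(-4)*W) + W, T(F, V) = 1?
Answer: -47992/325 ≈ -147.67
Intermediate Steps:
g(Q) = 1
c(W) = W² + 2*W (c(W) = (W² + 1*W) + W = (W² + W) + W = (W + W²) + W = W² + 2*W)
c(14)*(34/25 + 210/(-104)) = (14*(2 + 14))*(34/25 + 210/(-104)) = (14*16)*(34*(1/25) + 210*(-1/104)) = 224*(34/25 - 105/52) = 224*(-857/1300) = -47992/325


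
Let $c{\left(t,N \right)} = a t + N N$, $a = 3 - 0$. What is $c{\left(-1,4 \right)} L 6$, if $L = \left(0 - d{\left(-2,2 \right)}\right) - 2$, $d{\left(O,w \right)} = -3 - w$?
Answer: $234$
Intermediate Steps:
$L = 3$ ($L = \left(0 - \left(-3 - 2\right)\right) - 2 = \left(0 - -5\right) - 2 = \left(0 + 5\right) - 2 = 5 - 2 = 3$)
$a = 3$ ($a = 3 + 0 = 3$)
$c{\left(t,N \right)} = N^{2} + 3 t$ ($c{\left(t,N \right)} = 3 t + N N = 3 t + N^{2} = N^{2} + 3 t$)
$c{\left(-1,4 \right)} L 6 = \left(4^{2} + 3 \left(-1\right)\right) 3 \cdot 6 = \left(16 - 3\right) 3 \cdot 6 = 13 \cdot 3 \cdot 6 = 39 \cdot 6 = 234$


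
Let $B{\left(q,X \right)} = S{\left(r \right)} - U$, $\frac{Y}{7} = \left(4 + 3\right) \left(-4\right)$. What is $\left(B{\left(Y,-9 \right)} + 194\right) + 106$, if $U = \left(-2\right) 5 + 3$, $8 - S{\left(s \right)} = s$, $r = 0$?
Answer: $315$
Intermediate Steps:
$S{\left(s \right)} = 8 - s$
$U = -7$ ($U = -10 + 3 = -7$)
$Y = -196$ ($Y = 7 \left(4 + 3\right) \left(-4\right) = 7 \cdot 7 \left(-4\right) = 7 \left(-28\right) = -196$)
$B{\left(q,X \right)} = 15$ ($B{\left(q,X \right)} = \left(8 - 0\right) - -7 = \left(8 + 0\right) + 7 = 8 + 7 = 15$)
$\left(B{\left(Y,-9 \right)} + 194\right) + 106 = \left(15 + 194\right) + 106 = 209 + 106 = 315$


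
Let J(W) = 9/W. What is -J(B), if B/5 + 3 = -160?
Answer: 9/815 ≈ 0.011043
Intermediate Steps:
B = -815 (B = -15 + 5*(-160) = -15 - 800 = -815)
-J(B) = -9/(-815) = -9*(-1)/815 = -1*(-9/815) = 9/815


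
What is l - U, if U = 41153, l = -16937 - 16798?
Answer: -74888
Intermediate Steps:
l = -33735
l - U = -33735 - 1*41153 = -33735 - 41153 = -74888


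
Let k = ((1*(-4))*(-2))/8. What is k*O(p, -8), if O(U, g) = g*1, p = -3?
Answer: -8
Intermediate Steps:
O(U, g) = g
k = 1 (k = -4*(-2)*(⅛) = 8*(⅛) = 1)
k*O(p, -8) = 1*(-8) = -8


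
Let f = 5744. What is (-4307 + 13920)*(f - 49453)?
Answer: -420174617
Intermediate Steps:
(-4307 + 13920)*(f - 49453) = (-4307 + 13920)*(5744 - 49453) = 9613*(-43709) = -420174617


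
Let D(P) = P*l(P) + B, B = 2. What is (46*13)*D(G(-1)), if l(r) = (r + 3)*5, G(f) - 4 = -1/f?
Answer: 120796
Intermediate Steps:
G(f) = 4 - 1/f
l(r) = 15 + 5*r (l(r) = (3 + r)*5 = 15 + 5*r)
D(P) = 2 + P*(15 + 5*P) (D(P) = P*(15 + 5*P) + 2 = 2 + P*(15 + 5*P))
(46*13)*D(G(-1)) = (46*13)*(2 + 5*(4 - 1/(-1))*(3 + (4 - 1/(-1)))) = 598*(2 + 5*(4 - 1*(-1))*(3 + (4 - 1*(-1)))) = 598*(2 + 5*(4 + 1)*(3 + (4 + 1))) = 598*(2 + 5*5*(3 + 5)) = 598*(2 + 5*5*8) = 598*(2 + 200) = 598*202 = 120796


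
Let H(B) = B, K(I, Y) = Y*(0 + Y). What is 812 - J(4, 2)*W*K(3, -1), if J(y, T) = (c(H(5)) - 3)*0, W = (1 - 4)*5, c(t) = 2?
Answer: 812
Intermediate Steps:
K(I, Y) = Y² (K(I, Y) = Y*Y = Y²)
W = -15 (W = -3*5 = -15)
J(y, T) = 0 (J(y, T) = (2 - 3)*0 = -1*0 = 0)
812 - J(4, 2)*W*K(3, -1) = 812 - 0*(-15)*(-1)² = 812 - 0 = 812 - 1*0 = 812 + 0 = 812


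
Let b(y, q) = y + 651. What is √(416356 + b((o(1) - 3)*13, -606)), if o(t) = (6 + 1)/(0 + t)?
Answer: √417059 ≈ 645.80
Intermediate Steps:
o(t) = 7/t
b(y, q) = 651 + y
√(416356 + b((o(1) - 3)*13, -606)) = √(416356 + (651 + (7/1 - 3)*13)) = √(416356 + (651 + (7*1 - 3)*13)) = √(416356 + (651 + (7 - 3)*13)) = √(416356 + (651 + 4*13)) = √(416356 + (651 + 52)) = √(416356 + 703) = √417059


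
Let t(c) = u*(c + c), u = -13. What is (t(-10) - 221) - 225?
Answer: -186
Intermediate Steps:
t(c) = -26*c (t(c) = -13*(c + c) = -26*c)
(t(-10) - 221) - 225 = (-26*(-10) - 221) - 225 = (260 - 221) - 225 = 39 - 225 = -186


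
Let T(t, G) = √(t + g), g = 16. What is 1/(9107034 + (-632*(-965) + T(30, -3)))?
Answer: 4858457/47209208841675 - √46/94418417683350 ≈ 1.0291e-7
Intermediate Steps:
T(t, G) = √(16 + t) (T(t, G) = √(t + 16) = √(16 + t))
1/(9107034 + (-632*(-965) + T(30, -3))) = 1/(9107034 + (-632*(-965) + √(16 + 30))) = 1/(9107034 + (609880 + √46)) = 1/(9716914 + √46)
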